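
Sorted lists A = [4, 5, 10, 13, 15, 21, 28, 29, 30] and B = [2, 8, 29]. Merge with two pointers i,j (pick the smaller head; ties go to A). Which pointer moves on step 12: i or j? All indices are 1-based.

i

[i=1,j=1] A[i]=4>B[j]=2 take 2 → j++
[i=1,j=2] A[i]=4<=B[j]=8 take 4 → i++
[i=2,j=2] A[i]=5<=B[j]=8 take 5 → i++
[i=3,j=2] A[i]=10>B[j]=8 take 8 → j++
[i=3,j=3] A[i]=10<=B[j]=29 take 10 → i++
[i=4,j=3] A[i]=13<=B[j]=29 take 13 → i++
[i=5,j=3] A[i]=15<=B[j]=29 take 15 → i++
[i=6,j=3] A[i]=21<=B[j]=29 take 21 → i++
[i=7,j=3] A[i]=28<=B[j]=29 take 28 → i++
[i=8,j=3] A[i]=29<=B[j]=29 take 29 → i++
[i=9,j=3] A[i]=30>B[j]=29 take 29 → j++
[i=9,j=4] B done, take A[i]=30 → i++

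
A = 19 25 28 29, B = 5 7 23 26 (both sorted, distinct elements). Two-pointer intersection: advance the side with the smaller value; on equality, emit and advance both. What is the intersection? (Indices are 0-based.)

intersection = []

i=0 j=0: 19>5, j++
i=0 j=1: 19>7, j++
i=0 j=2: 19<23, i++
i=1 j=2: 25>23, j++
i=1 j=3: 25<26, i++
i=2 j=3: 28>26, j++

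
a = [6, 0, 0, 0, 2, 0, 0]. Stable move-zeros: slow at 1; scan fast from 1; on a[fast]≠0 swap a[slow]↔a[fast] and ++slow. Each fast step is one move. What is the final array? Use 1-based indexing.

slow=1 fast=1: a[fast]=6≠0 swap→a[1]=6, slow++,fast++
slow=2 fast=2: a[fast]=0, fast++
slow=2 fast=3: a[fast]=0, fast++
slow=2 fast=4: a[fast]=0, fast++
slow=2 fast=5: a[fast]=2≠0 swap→a[2]=2, slow++,fast++
slow=3 fast=6: a[fast]=0, fast++
slow=3 fast=7: a[fast]=0, fast++

[6, 2, 0, 0, 0, 0, 0]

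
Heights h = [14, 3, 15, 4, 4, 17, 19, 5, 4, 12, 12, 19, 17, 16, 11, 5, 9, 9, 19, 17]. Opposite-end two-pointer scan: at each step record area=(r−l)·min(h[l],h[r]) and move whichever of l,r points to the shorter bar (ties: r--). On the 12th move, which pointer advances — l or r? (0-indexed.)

r

[0,19] min(14,17)*19=266 best=266 * → l++
[1,19] min(3,17)*18=54 best=266 → l++
[2,19] min(15,17)*17=255 best=266 → l++
[3,19] min(4,17)*16=64 best=266 → l++
[4,19] min(4,17)*15=60 best=266 → l++
[5,19] min(17,17)*14=238 best=266 → r--
[5,18] min(17,19)*13=221 best=266 → l++
[6,18] min(19,19)*12=228 best=266 → r--
[6,17] min(19,9)*11=99 best=266 → r--
[6,16] min(19,9)*10=90 best=266 → r--
[6,15] min(19,5)*9=45 best=266 → r--
[6,14] min(19,11)*8=88 best=266 → r--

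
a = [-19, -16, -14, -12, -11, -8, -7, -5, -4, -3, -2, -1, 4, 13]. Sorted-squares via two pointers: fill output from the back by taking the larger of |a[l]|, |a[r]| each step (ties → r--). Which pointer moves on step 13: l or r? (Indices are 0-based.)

l

[0,13] |-19|>|13| out[13]=361 → l++
[1,13] |-16|>|13| out[12]=256 → l++
[2,13] |-14|>|13| out[11]=196 → l++
[3,13] |-12|<=|13| out[10]=169 → r--
[3,12] |-12|>|4| out[9]=144 → l++
[4,12] |-11|>|4| out[8]=121 → l++
[5,12] |-8|>|4| out[7]=64 → l++
[6,12] |-7|>|4| out[6]=49 → l++
[7,12] |-5|>|4| out[5]=25 → l++
[8,12] |-4|<=|4| out[4]=16 → r--
[8,11] |-4|>|-1| out[3]=16 → l++
[9,11] |-3|>|-1| out[2]=9 → l++
[10,11] |-2|>|-1| out[1]=4 → l++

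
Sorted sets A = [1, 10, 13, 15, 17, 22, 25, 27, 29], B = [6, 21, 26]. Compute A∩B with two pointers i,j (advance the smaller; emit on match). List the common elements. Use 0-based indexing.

[i=0,j=0] 1<6 → i++
[i=1,j=0] 10>6 → j++
[i=1,j=1] 10<21 → i++
[i=2,j=1] 13<21 → i++
[i=3,j=1] 15<21 → i++
[i=4,j=1] 17<21 → i++
[i=5,j=1] 22>21 → j++
[i=5,j=2] 22<26 → i++
[i=6,j=2] 25<26 → i++
[i=7,j=2] 27>26 → j++

intersection = []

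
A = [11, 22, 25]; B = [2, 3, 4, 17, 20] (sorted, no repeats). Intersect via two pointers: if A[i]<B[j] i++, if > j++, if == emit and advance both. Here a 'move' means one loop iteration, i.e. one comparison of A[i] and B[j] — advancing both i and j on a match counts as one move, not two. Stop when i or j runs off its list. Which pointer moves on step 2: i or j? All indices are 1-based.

[i=1,j=1] 11>2 → j++
[i=1,j=2] 11>3 → j++

j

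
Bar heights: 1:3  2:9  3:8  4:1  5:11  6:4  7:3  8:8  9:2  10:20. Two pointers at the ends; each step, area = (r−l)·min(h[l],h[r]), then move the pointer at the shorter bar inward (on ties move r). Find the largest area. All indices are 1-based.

[1,10] min(3,20)*9=27 best=27 * → l++
[2,10] min(9,20)*8=72 best=72 * → l++
[3,10] min(8,20)*7=56 best=72 → l++
[4,10] min(1,20)*6=6 best=72 → l++
[5,10] min(11,20)*5=55 best=72 → l++
[6,10] min(4,20)*4=16 best=72 → l++
[7,10] min(3,20)*3=9 best=72 → l++
[8,10] min(8,20)*2=16 best=72 → l++
[9,10] min(2,20)*1=2 best=72 → l++

max area = 72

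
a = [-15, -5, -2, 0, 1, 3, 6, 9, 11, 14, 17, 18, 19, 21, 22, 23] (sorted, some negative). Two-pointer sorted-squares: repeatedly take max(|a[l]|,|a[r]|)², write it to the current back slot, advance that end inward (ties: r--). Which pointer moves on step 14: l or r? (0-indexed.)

l=0 r=15: |-15|<=|23| out[15]=529, r--
l=0 r=14: |-15|<=|22| out[14]=484, r--
l=0 r=13: |-15|<=|21| out[13]=441, r--
l=0 r=12: |-15|<=|19| out[12]=361, r--
l=0 r=11: |-15|<=|18| out[11]=324, r--
l=0 r=10: |-15|<=|17| out[10]=289, r--
l=0 r=9: |-15|>|14| out[9]=225, l++
l=1 r=9: |-5|<=|14| out[8]=196, r--
l=1 r=8: |-5|<=|11| out[7]=121, r--
l=1 r=7: |-5|<=|9| out[6]=81, r--
l=1 r=6: |-5|<=|6| out[5]=36, r--
l=1 r=5: |-5|>|3| out[4]=25, l++
l=2 r=5: |-2|<=|3| out[3]=9, r--
l=2 r=4: |-2|>|1| out[2]=4, l++

l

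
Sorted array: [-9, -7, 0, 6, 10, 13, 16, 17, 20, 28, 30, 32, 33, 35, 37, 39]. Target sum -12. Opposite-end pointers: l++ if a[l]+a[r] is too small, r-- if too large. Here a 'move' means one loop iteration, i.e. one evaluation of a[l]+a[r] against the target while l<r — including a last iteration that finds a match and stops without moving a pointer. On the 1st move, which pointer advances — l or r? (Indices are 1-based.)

[1,16] -9+39=30 >-12 → r--

r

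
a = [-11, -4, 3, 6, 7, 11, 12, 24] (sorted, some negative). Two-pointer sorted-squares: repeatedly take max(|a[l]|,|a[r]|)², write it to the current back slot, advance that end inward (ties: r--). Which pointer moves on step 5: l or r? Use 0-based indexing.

r

[0,7] |-11|<=|24| out[7]=576 → r--
[0,6] |-11|<=|12| out[6]=144 → r--
[0,5] |-11|<=|11| out[5]=121 → r--
[0,4] |-11|>|7| out[4]=121 → l++
[1,4] |-4|<=|7| out[3]=49 → r--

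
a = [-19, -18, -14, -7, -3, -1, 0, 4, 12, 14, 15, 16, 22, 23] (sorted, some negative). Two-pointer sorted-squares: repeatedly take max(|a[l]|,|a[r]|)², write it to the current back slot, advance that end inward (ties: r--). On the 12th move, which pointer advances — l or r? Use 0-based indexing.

l

[0,13] |-19|<=|23| out[13]=529 → r--
[0,12] |-19|<=|22| out[12]=484 → r--
[0,11] |-19|>|16| out[11]=361 → l++
[1,11] |-18|>|16| out[10]=324 → l++
[2,11] |-14|<=|16| out[9]=256 → r--
[2,10] |-14|<=|15| out[8]=225 → r--
[2,9] |-14|<=|14| out[7]=196 → r--
[2,8] |-14|>|12| out[6]=196 → l++
[3,8] |-7|<=|12| out[5]=144 → r--
[3,7] |-7|>|4| out[4]=49 → l++
[4,7] |-3|<=|4| out[3]=16 → r--
[4,6] |-3|>|0| out[2]=9 → l++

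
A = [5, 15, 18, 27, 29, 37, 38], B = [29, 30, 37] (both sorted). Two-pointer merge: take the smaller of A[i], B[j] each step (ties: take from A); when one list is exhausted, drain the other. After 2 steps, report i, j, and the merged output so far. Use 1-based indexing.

i=3, j=1, merged so far=[5, 15]

i=1 j=1: A[i]=5<=B[j]=29 take 5, i++
i=2 j=1: A[i]=15<=B[j]=29 take 15, i++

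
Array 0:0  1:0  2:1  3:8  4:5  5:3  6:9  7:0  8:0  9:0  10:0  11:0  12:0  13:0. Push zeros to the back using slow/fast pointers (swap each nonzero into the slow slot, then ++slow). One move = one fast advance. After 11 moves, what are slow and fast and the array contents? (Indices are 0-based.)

slow=5, fast=11, a=[1, 8, 5, 3, 9, 0, 0, 0, 0, 0, 0, 0, 0, 0]

(s=0,f=0) a[fast]=0 → fast++
(s=0,f=1) a[fast]=0 → fast++
(s=0,f=2) a[fast]=1≠0 swap→a[0]=1 → slow++,fast++
(s=1,f=3) a[fast]=8≠0 swap→a[1]=8 → slow++,fast++
(s=2,f=4) a[fast]=5≠0 swap→a[2]=5 → slow++,fast++
(s=3,f=5) a[fast]=3≠0 swap→a[3]=3 → slow++,fast++
(s=4,f=6) a[fast]=9≠0 swap→a[4]=9 → slow++,fast++
(s=5,f=7) a[fast]=0 → fast++
(s=5,f=8) a[fast]=0 → fast++
(s=5,f=9) a[fast]=0 → fast++
(s=5,f=10) a[fast]=0 → fast++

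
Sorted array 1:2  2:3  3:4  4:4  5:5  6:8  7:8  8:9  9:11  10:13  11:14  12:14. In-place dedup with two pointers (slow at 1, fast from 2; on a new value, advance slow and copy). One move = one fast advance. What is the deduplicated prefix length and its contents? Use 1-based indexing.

length 9; prefix = [2, 3, 4, 5, 8, 9, 11, 13, 14]

(s=1,f=2) a[fast]=3≠a[slow]=2 write a[2]=3 → slow++,fast++
(s=2,f=3) a[fast]=4≠a[slow]=3 write a[3]=4 → slow++,fast++
(s=3,f=4) a[fast]=4=a[slow] dup → fast++
(s=3,f=5) a[fast]=5≠a[slow]=4 write a[4]=5 → slow++,fast++
(s=4,f=6) a[fast]=8≠a[slow]=5 write a[5]=8 → slow++,fast++
(s=5,f=7) a[fast]=8=a[slow] dup → fast++
(s=5,f=8) a[fast]=9≠a[slow]=8 write a[6]=9 → slow++,fast++
(s=6,f=9) a[fast]=11≠a[slow]=9 write a[7]=11 → slow++,fast++
(s=7,f=10) a[fast]=13≠a[slow]=11 write a[8]=13 → slow++,fast++
(s=8,f=11) a[fast]=14≠a[slow]=13 write a[9]=14 → slow++,fast++
(s=9,f=12) a[fast]=14=a[slow] dup → fast++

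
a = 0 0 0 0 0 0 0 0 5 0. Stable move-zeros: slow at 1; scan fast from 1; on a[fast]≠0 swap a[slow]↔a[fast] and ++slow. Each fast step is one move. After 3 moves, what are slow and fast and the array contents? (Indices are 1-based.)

slow=1, fast=4, a=[0, 0, 0, 0, 0, 0, 0, 0, 5, 0]

(s=1,f=1) a[fast]=0 → fast++
(s=1,f=2) a[fast]=0 → fast++
(s=1,f=3) a[fast]=0 → fast++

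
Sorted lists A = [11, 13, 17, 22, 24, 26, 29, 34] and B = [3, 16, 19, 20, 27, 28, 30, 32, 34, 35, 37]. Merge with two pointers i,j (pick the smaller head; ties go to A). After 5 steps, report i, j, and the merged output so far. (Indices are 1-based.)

[i=1,j=1] A[i]=11>B[j]=3 take 3 → j++
[i=1,j=2] A[i]=11<=B[j]=16 take 11 → i++
[i=2,j=2] A[i]=13<=B[j]=16 take 13 → i++
[i=3,j=2] A[i]=17>B[j]=16 take 16 → j++
[i=3,j=3] A[i]=17<=B[j]=19 take 17 → i++

i=4, j=3, merged so far=[3, 11, 13, 16, 17]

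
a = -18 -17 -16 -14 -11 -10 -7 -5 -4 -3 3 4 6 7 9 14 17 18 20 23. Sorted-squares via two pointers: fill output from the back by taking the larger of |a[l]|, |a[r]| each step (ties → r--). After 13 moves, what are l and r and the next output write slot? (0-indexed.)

l=6, r=12, next write slot=6

[0,19] |-18|<=|23| out[19]=529 → r--
[0,18] |-18|<=|20| out[18]=400 → r--
[0,17] |-18|<=|18| out[17]=324 → r--
[0,16] |-18|>|17| out[16]=324 → l++
[1,16] |-17|<=|17| out[15]=289 → r--
[1,15] |-17|>|14| out[14]=289 → l++
[2,15] |-16|>|14| out[13]=256 → l++
[3,15] |-14|<=|14| out[12]=196 → r--
[3,14] |-14|>|9| out[11]=196 → l++
[4,14] |-11|>|9| out[10]=121 → l++
[5,14] |-10|>|9| out[9]=100 → l++
[6,14] |-7|<=|9| out[8]=81 → r--
[6,13] |-7|<=|7| out[7]=49 → r--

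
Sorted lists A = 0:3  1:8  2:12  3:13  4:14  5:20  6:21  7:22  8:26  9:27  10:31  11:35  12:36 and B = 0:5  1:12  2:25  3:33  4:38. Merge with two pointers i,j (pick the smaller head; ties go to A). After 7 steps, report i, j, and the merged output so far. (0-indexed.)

[i=0,j=0] A[i]=3<=B[j]=5 take 3 → i++
[i=1,j=0] A[i]=8>B[j]=5 take 5 → j++
[i=1,j=1] A[i]=8<=B[j]=12 take 8 → i++
[i=2,j=1] A[i]=12<=B[j]=12 take 12 → i++
[i=3,j=1] A[i]=13>B[j]=12 take 12 → j++
[i=3,j=2] A[i]=13<=B[j]=25 take 13 → i++
[i=4,j=2] A[i]=14<=B[j]=25 take 14 → i++

i=5, j=2, merged so far=[3, 5, 8, 12, 12, 13, 14]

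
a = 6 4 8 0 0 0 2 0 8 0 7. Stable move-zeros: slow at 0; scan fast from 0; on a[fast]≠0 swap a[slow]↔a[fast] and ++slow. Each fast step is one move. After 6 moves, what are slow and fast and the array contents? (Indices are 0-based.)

slow=0 fast=0: a[fast]=6≠0 swap→a[0]=6, slow++,fast++
slow=1 fast=1: a[fast]=4≠0 swap→a[1]=4, slow++,fast++
slow=2 fast=2: a[fast]=8≠0 swap→a[2]=8, slow++,fast++
slow=3 fast=3: a[fast]=0, fast++
slow=3 fast=4: a[fast]=0, fast++
slow=3 fast=5: a[fast]=0, fast++

slow=3, fast=6, a=[6, 4, 8, 0, 0, 0, 2, 0, 8, 0, 7]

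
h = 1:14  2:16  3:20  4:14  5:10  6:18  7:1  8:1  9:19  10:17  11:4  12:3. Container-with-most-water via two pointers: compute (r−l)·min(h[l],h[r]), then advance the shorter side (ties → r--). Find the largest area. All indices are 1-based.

max area = 128

l=1 r=12: min(14,3)*11=33 best=33 *, r--
l=1 r=11: min(14,4)*10=40 best=40 *, r--
l=1 r=10: min(14,17)*9=126 best=126 *, l++
l=2 r=10: min(16,17)*8=128 best=128 *, l++
l=3 r=10: min(20,17)*7=119 best=128, r--
l=3 r=9: min(20,19)*6=114 best=128, r--
l=3 r=8: min(20,1)*5=5 best=128, r--
l=3 r=7: min(20,1)*4=4 best=128, r--
l=3 r=6: min(20,18)*3=54 best=128, r--
l=3 r=5: min(20,10)*2=20 best=128, r--
l=3 r=4: min(20,14)*1=14 best=128, r--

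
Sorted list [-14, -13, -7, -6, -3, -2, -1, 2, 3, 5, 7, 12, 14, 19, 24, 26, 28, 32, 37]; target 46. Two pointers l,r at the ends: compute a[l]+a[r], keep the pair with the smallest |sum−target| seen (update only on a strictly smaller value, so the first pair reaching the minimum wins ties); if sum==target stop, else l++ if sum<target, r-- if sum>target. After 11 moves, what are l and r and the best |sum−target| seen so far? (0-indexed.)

l=11, r=18, best |Δ|=2

[0,18] -14+37=23 d=23 * → l++
[1,18] -13+37=24 d=22 * → l++
[2,18] -7+37=30 d=16 * → l++
[3,18] -6+37=31 d=15 * → l++
[4,18] -3+37=34 d=12 * → l++
[5,18] -2+37=35 d=11 * → l++
[6,18] -1+37=36 d=10 * → l++
[7,18] 2+37=39 d=7 * → l++
[8,18] 3+37=40 d=6 * → l++
[9,18] 5+37=42 d=4 * → l++
[10,18] 7+37=44 d=2 * → l++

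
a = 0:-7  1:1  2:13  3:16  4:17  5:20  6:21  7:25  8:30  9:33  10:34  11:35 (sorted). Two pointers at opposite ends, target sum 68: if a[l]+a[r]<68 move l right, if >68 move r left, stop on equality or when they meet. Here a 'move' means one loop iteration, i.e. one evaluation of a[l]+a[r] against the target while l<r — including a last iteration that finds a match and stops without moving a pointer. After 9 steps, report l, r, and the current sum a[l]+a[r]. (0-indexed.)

[0,11] -7+35=28 <68 → l++
[1,11] 1+35=36 <68 → l++
[2,11] 13+35=48 <68 → l++
[3,11] 16+35=51 <68 → l++
[4,11] 17+35=52 <68 → l++
[5,11] 20+35=55 <68 → l++
[6,11] 21+35=56 <68 → l++
[7,11] 25+35=60 <68 → l++
[8,11] 30+35=65 <68 → l++

l=9, r=11, sum=68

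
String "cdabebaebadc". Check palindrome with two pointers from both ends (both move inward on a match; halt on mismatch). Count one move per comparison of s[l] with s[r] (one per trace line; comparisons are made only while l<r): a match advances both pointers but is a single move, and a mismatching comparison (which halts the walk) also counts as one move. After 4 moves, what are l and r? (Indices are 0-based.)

l=4, r=7

[0,11] 'c'=='c' → l++,r--
[1,10] 'd'=='d' → l++,r--
[2,9] 'a'=='a' → l++,r--
[3,8] 'b'=='b' → l++,r--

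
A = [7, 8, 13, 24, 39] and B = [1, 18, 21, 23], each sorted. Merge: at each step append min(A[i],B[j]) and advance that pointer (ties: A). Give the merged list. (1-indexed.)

[i=1,j=1] A[i]=7>B[j]=1 take 1 → j++
[i=1,j=2] A[i]=7<=B[j]=18 take 7 → i++
[i=2,j=2] A[i]=8<=B[j]=18 take 8 → i++
[i=3,j=2] A[i]=13<=B[j]=18 take 13 → i++
[i=4,j=2] A[i]=24>B[j]=18 take 18 → j++
[i=4,j=3] A[i]=24>B[j]=21 take 21 → j++
[i=4,j=4] A[i]=24>B[j]=23 take 23 → j++
[i=4,j=5] B done, take A[i]=24 → i++
[i=5,j=5] B done, take A[i]=39 → i++

[1, 7, 8, 13, 18, 21, 23, 24, 39]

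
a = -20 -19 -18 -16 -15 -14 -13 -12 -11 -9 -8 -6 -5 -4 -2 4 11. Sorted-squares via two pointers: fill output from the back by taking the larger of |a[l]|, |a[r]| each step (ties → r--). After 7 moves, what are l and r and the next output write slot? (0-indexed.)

l=0 r=16: |-20|>|11| out[16]=400, l++
l=1 r=16: |-19|>|11| out[15]=361, l++
l=2 r=16: |-18|>|11| out[14]=324, l++
l=3 r=16: |-16|>|11| out[13]=256, l++
l=4 r=16: |-15|>|11| out[12]=225, l++
l=5 r=16: |-14|>|11| out[11]=196, l++
l=6 r=16: |-13|>|11| out[10]=169, l++

l=7, r=16, next write slot=9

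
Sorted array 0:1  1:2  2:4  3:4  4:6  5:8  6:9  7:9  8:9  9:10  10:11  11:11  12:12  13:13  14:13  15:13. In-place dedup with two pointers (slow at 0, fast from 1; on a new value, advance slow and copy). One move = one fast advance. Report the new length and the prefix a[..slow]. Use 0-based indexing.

slow=0 fast=1: a[fast]=2≠a[slow]=1 write a[1]=2, slow++,fast++
slow=1 fast=2: a[fast]=4≠a[slow]=2 write a[2]=4, slow++,fast++
slow=2 fast=3: a[fast]=4=a[slow] dup, fast++
slow=2 fast=4: a[fast]=6≠a[slow]=4 write a[3]=6, slow++,fast++
slow=3 fast=5: a[fast]=8≠a[slow]=6 write a[4]=8, slow++,fast++
slow=4 fast=6: a[fast]=9≠a[slow]=8 write a[5]=9, slow++,fast++
slow=5 fast=7: a[fast]=9=a[slow] dup, fast++
slow=5 fast=8: a[fast]=9=a[slow] dup, fast++
slow=5 fast=9: a[fast]=10≠a[slow]=9 write a[6]=10, slow++,fast++
slow=6 fast=10: a[fast]=11≠a[slow]=10 write a[7]=11, slow++,fast++
slow=7 fast=11: a[fast]=11=a[slow] dup, fast++
slow=7 fast=12: a[fast]=12≠a[slow]=11 write a[8]=12, slow++,fast++
slow=8 fast=13: a[fast]=13≠a[slow]=12 write a[9]=13, slow++,fast++
slow=9 fast=14: a[fast]=13=a[slow] dup, fast++
slow=9 fast=15: a[fast]=13=a[slow] dup, fast++

length 10; prefix = [1, 2, 4, 6, 8, 9, 10, 11, 12, 13]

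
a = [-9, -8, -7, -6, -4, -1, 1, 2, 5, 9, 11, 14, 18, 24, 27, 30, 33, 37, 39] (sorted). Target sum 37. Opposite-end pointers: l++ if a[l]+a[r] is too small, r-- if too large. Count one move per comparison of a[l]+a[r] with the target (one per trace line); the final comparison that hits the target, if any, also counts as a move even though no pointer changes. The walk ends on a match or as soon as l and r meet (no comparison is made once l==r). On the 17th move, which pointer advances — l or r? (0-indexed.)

[0,18] -9+39=30 <37 → l++
[1,18] -8+39=31 <37 → l++
[2,18] -7+39=32 <37 → l++
[3,18] -6+39=33 <37 → l++
[4,18] -4+39=35 <37 → l++
[5,18] -1+39=38 >37 → r--
[5,17] -1+37=36 <37 → l++
[6,17] 1+37=38 >37 → r--
[6,16] 1+33=34 <37 → l++
[7,16] 2+33=35 <37 → l++
[8,16] 5+33=38 >37 → r--
[8,15] 5+30=35 <37 → l++
[9,15] 9+30=39 >37 → r--
[9,14] 9+27=36 <37 → l++
[10,14] 11+27=38 >37 → r--
[10,13] 11+24=35 <37 → l++
[11,13] 14+24=38 >37 → r--

r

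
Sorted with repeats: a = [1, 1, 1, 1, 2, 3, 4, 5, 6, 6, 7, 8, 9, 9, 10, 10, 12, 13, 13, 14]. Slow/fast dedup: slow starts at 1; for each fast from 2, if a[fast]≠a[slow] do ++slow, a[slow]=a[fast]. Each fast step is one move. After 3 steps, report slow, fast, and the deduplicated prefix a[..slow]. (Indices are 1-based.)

slow=1, fast=5, prefix=[1]

(s=1,f=2) a[fast]=1=a[slow] dup → fast++
(s=1,f=3) a[fast]=1=a[slow] dup → fast++
(s=1,f=4) a[fast]=1=a[slow] dup → fast++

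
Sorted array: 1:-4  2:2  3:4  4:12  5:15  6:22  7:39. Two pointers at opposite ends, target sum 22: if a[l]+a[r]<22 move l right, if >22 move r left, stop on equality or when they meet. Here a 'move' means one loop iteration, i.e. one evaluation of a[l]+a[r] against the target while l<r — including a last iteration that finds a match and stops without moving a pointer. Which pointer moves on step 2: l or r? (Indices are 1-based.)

l=1 r=7: -4+39=35 >22, r--
l=1 r=6: -4+22=18 <22, l++

l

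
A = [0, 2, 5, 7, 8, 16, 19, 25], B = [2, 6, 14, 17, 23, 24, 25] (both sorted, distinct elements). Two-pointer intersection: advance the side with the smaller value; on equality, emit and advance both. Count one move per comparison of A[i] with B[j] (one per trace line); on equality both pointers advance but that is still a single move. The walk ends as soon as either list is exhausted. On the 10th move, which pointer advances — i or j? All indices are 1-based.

i

[i=1,j=1] 0<2 → i++
[i=2,j=1] 2==2 emit → i++,j++
[i=3,j=2] 5<6 → i++
[i=4,j=2] 7>6 → j++
[i=4,j=3] 7<14 → i++
[i=5,j=3] 8<14 → i++
[i=6,j=3] 16>14 → j++
[i=6,j=4] 16<17 → i++
[i=7,j=4] 19>17 → j++
[i=7,j=5] 19<23 → i++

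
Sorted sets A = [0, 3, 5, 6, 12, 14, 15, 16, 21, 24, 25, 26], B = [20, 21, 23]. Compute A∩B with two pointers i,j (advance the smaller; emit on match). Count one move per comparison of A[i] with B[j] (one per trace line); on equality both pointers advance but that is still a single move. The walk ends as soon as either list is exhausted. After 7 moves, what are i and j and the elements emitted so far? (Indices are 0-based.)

[i=0,j=0] 0<20 → i++
[i=1,j=0] 3<20 → i++
[i=2,j=0] 5<20 → i++
[i=3,j=0] 6<20 → i++
[i=4,j=0] 12<20 → i++
[i=5,j=0] 14<20 → i++
[i=6,j=0] 15<20 → i++

i=7, j=0, emitted=[]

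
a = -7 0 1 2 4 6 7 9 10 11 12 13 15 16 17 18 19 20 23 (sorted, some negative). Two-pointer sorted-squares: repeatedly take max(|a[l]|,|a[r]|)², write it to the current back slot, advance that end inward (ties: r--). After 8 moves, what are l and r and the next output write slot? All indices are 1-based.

l=1, r=11, next write slot=11

[1,19] |-7|<=|23| out[19]=529 → r--
[1,18] |-7|<=|20| out[18]=400 → r--
[1,17] |-7|<=|19| out[17]=361 → r--
[1,16] |-7|<=|18| out[16]=324 → r--
[1,15] |-7|<=|17| out[15]=289 → r--
[1,14] |-7|<=|16| out[14]=256 → r--
[1,13] |-7|<=|15| out[13]=225 → r--
[1,12] |-7|<=|13| out[12]=169 → r--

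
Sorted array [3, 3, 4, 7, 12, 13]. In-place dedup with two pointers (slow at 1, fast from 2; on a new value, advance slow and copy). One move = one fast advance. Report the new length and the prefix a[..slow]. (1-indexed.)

length 5; prefix = [3, 4, 7, 12, 13]

(s=1,f=2) a[fast]=3=a[slow] dup → fast++
(s=1,f=3) a[fast]=4≠a[slow]=3 write a[2]=4 → slow++,fast++
(s=2,f=4) a[fast]=7≠a[slow]=4 write a[3]=7 → slow++,fast++
(s=3,f=5) a[fast]=12≠a[slow]=7 write a[4]=12 → slow++,fast++
(s=4,f=6) a[fast]=13≠a[slow]=12 write a[5]=13 → slow++,fast++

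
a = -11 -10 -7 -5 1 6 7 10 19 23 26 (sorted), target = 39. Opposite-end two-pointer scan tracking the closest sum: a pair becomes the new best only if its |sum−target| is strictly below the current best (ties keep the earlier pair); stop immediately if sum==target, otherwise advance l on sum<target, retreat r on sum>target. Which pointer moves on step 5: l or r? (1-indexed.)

l=1 r=11: -11+26=15 d=24 *, l++
l=2 r=11: -10+26=16 d=23 *, l++
l=3 r=11: -7+26=19 d=20 *, l++
l=4 r=11: -5+26=21 d=18 *, l++
l=5 r=11: 1+26=27 d=12 *, l++

l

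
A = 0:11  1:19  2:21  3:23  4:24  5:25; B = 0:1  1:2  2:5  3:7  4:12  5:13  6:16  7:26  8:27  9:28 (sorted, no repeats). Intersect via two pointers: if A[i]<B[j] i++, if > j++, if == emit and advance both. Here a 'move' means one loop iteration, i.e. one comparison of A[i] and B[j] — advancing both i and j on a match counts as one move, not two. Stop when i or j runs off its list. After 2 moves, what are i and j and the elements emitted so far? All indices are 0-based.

[i=0,j=0] 11>1 → j++
[i=0,j=1] 11>2 → j++

i=0, j=2, emitted=[]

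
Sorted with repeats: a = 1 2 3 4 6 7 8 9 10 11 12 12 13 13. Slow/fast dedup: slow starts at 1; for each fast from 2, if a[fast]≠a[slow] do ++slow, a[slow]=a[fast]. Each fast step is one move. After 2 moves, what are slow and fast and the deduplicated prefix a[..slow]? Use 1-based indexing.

slow=3, fast=4, prefix=[1, 2, 3]

slow=1 fast=2: a[fast]=2≠a[slow]=1 write a[2]=2, slow++,fast++
slow=2 fast=3: a[fast]=3≠a[slow]=2 write a[3]=3, slow++,fast++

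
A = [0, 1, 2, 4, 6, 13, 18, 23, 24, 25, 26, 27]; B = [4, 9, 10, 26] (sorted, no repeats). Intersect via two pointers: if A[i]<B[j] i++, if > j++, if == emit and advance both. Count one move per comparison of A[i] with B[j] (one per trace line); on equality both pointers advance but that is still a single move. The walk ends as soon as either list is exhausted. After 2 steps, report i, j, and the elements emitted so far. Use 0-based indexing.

i=2, j=0, emitted=[]

[i=0,j=0] 0<4 → i++
[i=1,j=0] 1<4 → i++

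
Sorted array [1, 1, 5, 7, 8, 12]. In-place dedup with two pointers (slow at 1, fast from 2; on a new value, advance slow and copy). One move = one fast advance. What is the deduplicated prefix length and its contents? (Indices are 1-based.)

slow=1 fast=2: a[fast]=1=a[slow] dup, fast++
slow=1 fast=3: a[fast]=5≠a[slow]=1 write a[2]=5, slow++,fast++
slow=2 fast=4: a[fast]=7≠a[slow]=5 write a[3]=7, slow++,fast++
slow=3 fast=5: a[fast]=8≠a[slow]=7 write a[4]=8, slow++,fast++
slow=4 fast=6: a[fast]=12≠a[slow]=8 write a[5]=12, slow++,fast++

length 5; prefix = [1, 5, 7, 8, 12]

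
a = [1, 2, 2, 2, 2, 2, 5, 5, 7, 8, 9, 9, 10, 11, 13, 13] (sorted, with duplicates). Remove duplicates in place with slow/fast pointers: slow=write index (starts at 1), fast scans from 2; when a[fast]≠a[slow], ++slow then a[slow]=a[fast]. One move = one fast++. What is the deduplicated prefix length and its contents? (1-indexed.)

slow=1 fast=2: a[fast]=2≠a[slow]=1 write a[2]=2, slow++,fast++
slow=2 fast=3: a[fast]=2=a[slow] dup, fast++
slow=2 fast=4: a[fast]=2=a[slow] dup, fast++
slow=2 fast=5: a[fast]=2=a[slow] dup, fast++
slow=2 fast=6: a[fast]=2=a[slow] dup, fast++
slow=2 fast=7: a[fast]=5≠a[slow]=2 write a[3]=5, slow++,fast++
slow=3 fast=8: a[fast]=5=a[slow] dup, fast++
slow=3 fast=9: a[fast]=7≠a[slow]=5 write a[4]=7, slow++,fast++
slow=4 fast=10: a[fast]=8≠a[slow]=7 write a[5]=8, slow++,fast++
slow=5 fast=11: a[fast]=9≠a[slow]=8 write a[6]=9, slow++,fast++
slow=6 fast=12: a[fast]=9=a[slow] dup, fast++
slow=6 fast=13: a[fast]=10≠a[slow]=9 write a[7]=10, slow++,fast++
slow=7 fast=14: a[fast]=11≠a[slow]=10 write a[8]=11, slow++,fast++
slow=8 fast=15: a[fast]=13≠a[slow]=11 write a[9]=13, slow++,fast++
slow=9 fast=16: a[fast]=13=a[slow] dup, fast++

length 9; prefix = [1, 2, 5, 7, 8, 9, 10, 11, 13]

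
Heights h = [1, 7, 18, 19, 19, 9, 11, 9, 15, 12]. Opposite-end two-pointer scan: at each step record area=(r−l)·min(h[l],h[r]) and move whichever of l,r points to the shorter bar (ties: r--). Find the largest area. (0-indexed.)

max area = 90

[0,9] min(1,12)*9=9 best=9 * → l++
[1,9] min(7,12)*8=56 best=56 * → l++
[2,9] min(18,12)*7=84 best=84 * → r--
[2,8] min(18,15)*6=90 best=90 * → r--
[2,7] min(18,9)*5=45 best=90 → r--
[2,6] min(18,11)*4=44 best=90 → r--
[2,5] min(18,9)*3=27 best=90 → r--
[2,4] min(18,19)*2=36 best=90 → l++
[3,4] min(19,19)*1=19 best=90 → r--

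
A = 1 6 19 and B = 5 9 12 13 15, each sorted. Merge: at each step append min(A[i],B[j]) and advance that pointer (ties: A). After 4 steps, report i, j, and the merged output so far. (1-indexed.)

[i=1,j=1] A[i]=1<=B[j]=5 take 1 → i++
[i=2,j=1] A[i]=6>B[j]=5 take 5 → j++
[i=2,j=2] A[i]=6<=B[j]=9 take 6 → i++
[i=3,j=2] A[i]=19>B[j]=9 take 9 → j++

i=3, j=3, merged so far=[1, 5, 6, 9]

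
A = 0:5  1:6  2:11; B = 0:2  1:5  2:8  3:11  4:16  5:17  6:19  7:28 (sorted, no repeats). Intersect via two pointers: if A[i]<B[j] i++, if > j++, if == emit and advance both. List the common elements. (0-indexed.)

intersection = [5, 11]

[i=0,j=0] 5>2 → j++
[i=0,j=1] 5==5 emit → i++,j++
[i=1,j=2] 6<8 → i++
[i=2,j=2] 11>8 → j++
[i=2,j=3] 11==11 emit → i++,j++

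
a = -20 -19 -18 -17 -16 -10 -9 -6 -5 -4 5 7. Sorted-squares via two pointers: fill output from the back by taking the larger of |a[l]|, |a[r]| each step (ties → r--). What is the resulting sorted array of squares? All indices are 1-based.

[16, 25, 25, 36, 49, 81, 100, 256, 289, 324, 361, 400]

[1,12] |-20|>|7| out[12]=400 → l++
[2,12] |-19|>|7| out[11]=361 → l++
[3,12] |-18|>|7| out[10]=324 → l++
[4,12] |-17|>|7| out[9]=289 → l++
[5,12] |-16|>|7| out[8]=256 → l++
[6,12] |-10|>|7| out[7]=100 → l++
[7,12] |-9|>|7| out[6]=81 → l++
[8,12] |-6|<=|7| out[5]=49 → r--
[8,11] |-6|>|5| out[4]=36 → l++
[9,11] |-5|<=|5| out[3]=25 → r--
[9,10] |-5|>|-4| out[2]=25 → l++
[10,10] |-4|<=|-4| out[1]=16 → r--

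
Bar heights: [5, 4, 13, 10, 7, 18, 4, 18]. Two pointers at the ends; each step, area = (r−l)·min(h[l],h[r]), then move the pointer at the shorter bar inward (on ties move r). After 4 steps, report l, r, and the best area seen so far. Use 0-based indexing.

l=4, r=7, best area=65

l=0 r=7: min(5,18)*7=35 best=35 *, l++
l=1 r=7: min(4,18)*6=24 best=35, l++
l=2 r=7: min(13,18)*5=65 best=65 *, l++
l=3 r=7: min(10,18)*4=40 best=65, l++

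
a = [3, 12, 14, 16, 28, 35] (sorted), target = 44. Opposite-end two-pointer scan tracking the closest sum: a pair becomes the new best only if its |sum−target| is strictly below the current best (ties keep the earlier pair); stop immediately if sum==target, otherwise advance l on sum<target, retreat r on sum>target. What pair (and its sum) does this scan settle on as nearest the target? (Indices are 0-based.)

l=0 r=5: 3+35=38 d=6 *, l++
l=1 r=5: 12+35=47 d=3 *, r--
l=1 r=4: 12+28=40 d=4, l++
l=2 r=4: 14+28=42 d=2 *, l++
l=3 r=4: 16+28=44 d=0 *, stop

pair (16, 28) with sum 44 (|Δ|=0)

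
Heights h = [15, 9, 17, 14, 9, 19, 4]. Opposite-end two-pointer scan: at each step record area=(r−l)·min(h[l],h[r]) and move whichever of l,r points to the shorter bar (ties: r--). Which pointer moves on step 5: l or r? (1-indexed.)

l=1 r=7: min(15,4)*6=24 best=24 *, r--
l=1 r=6: min(15,19)*5=75 best=75 *, l++
l=2 r=6: min(9,19)*4=36 best=75, l++
l=3 r=6: min(17,19)*3=51 best=75, l++
l=4 r=6: min(14,19)*2=28 best=75, l++

l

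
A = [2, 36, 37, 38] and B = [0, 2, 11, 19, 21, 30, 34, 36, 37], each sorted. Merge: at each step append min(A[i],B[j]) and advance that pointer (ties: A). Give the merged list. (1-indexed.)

[i=1,j=1] A[i]=2>B[j]=0 take 0 → j++
[i=1,j=2] A[i]=2<=B[j]=2 take 2 → i++
[i=2,j=2] A[i]=36>B[j]=2 take 2 → j++
[i=2,j=3] A[i]=36>B[j]=11 take 11 → j++
[i=2,j=4] A[i]=36>B[j]=19 take 19 → j++
[i=2,j=5] A[i]=36>B[j]=21 take 21 → j++
[i=2,j=6] A[i]=36>B[j]=30 take 30 → j++
[i=2,j=7] A[i]=36>B[j]=34 take 34 → j++
[i=2,j=8] A[i]=36<=B[j]=36 take 36 → i++
[i=3,j=8] A[i]=37>B[j]=36 take 36 → j++
[i=3,j=9] A[i]=37<=B[j]=37 take 37 → i++
[i=4,j=9] A[i]=38>B[j]=37 take 37 → j++
[i=4,j=10] B done, take A[i]=38 → i++

[0, 2, 2, 11, 19, 21, 30, 34, 36, 36, 37, 37, 38]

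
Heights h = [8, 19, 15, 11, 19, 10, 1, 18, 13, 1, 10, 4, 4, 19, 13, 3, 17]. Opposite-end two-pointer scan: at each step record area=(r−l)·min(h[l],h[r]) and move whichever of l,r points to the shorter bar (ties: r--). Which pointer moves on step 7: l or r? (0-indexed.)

[0,16] min(8,17)*16=128 best=128 * → l++
[1,16] min(19,17)*15=255 best=255 * → r--
[1,15] min(19,3)*14=42 best=255 → r--
[1,14] min(19,13)*13=169 best=255 → r--
[1,13] min(19,19)*12=228 best=255 → r--
[1,12] min(19,4)*11=44 best=255 → r--
[1,11] min(19,4)*10=40 best=255 → r--

r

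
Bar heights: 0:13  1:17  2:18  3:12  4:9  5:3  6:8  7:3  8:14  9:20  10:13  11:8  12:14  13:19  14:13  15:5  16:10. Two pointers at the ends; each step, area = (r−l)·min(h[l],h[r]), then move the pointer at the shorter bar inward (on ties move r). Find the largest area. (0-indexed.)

max area = 204

l=0 r=16: min(13,10)*16=160 best=160 *, r--
l=0 r=15: min(13,5)*15=75 best=160, r--
l=0 r=14: min(13,13)*14=182 best=182 *, r--
l=0 r=13: min(13,19)*13=169 best=182, l++
l=1 r=13: min(17,19)*12=204 best=204 *, l++
l=2 r=13: min(18,19)*11=198 best=204, l++
l=3 r=13: min(12,19)*10=120 best=204, l++
l=4 r=13: min(9,19)*9=81 best=204, l++
l=5 r=13: min(3,19)*8=24 best=204, l++
l=6 r=13: min(8,19)*7=56 best=204, l++
l=7 r=13: min(3,19)*6=18 best=204, l++
l=8 r=13: min(14,19)*5=70 best=204, l++
l=9 r=13: min(20,19)*4=76 best=204, r--
l=9 r=12: min(20,14)*3=42 best=204, r--
l=9 r=11: min(20,8)*2=16 best=204, r--
l=9 r=10: min(20,13)*1=13 best=204, r--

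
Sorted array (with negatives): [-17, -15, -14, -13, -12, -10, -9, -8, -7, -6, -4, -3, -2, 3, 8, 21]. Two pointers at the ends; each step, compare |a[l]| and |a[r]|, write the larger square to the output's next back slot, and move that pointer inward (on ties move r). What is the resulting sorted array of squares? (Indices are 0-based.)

[4, 9, 9, 16, 36, 49, 64, 64, 81, 100, 144, 169, 196, 225, 289, 441]

l=0 r=15: |-17|<=|21| out[15]=441, r--
l=0 r=14: |-17|>|8| out[14]=289, l++
l=1 r=14: |-15|>|8| out[13]=225, l++
l=2 r=14: |-14|>|8| out[12]=196, l++
l=3 r=14: |-13|>|8| out[11]=169, l++
l=4 r=14: |-12|>|8| out[10]=144, l++
l=5 r=14: |-10|>|8| out[9]=100, l++
l=6 r=14: |-9|>|8| out[8]=81, l++
l=7 r=14: |-8|<=|8| out[7]=64, r--
l=7 r=13: |-8|>|3| out[6]=64, l++
l=8 r=13: |-7|>|3| out[5]=49, l++
l=9 r=13: |-6|>|3| out[4]=36, l++
l=10 r=13: |-4|>|3| out[3]=16, l++
l=11 r=13: |-3|<=|3| out[2]=9, r--
l=11 r=12: |-3|>|-2| out[1]=9, l++
l=12 r=12: |-2|<=|-2| out[0]=4, r--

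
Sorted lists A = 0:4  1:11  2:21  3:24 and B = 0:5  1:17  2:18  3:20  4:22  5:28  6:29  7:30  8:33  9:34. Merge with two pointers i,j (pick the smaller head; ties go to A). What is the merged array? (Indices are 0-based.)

i=0 j=0: A[i]=4<=B[j]=5 take 4, i++
i=1 j=0: A[i]=11>B[j]=5 take 5, j++
i=1 j=1: A[i]=11<=B[j]=17 take 11, i++
i=2 j=1: A[i]=21>B[j]=17 take 17, j++
i=2 j=2: A[i]=21>B[j]=18 take 18, j++
i=2 j=3: A[i]=21>B[j]=20 take 20, j++
i=2 j=4: A[i]=21<=B[j]=22 take 21, i++
i=3 j=4: A[i]=24>B[j]=22 take 22, j++
i=3 j=5: A[i]=24<=B[j]=28 take 24, i++
i=4 j=5: A done, take B[j]=28, j++
i=4 j=6: A done, take B[j]=29, j++
i=4 j=7: A done, take B[j]=30, j++
i=4 j=8: A done, take B[j]=33, j++
i=4 j=9: A done, take B[j]=34, j++

[4, 5, 11, 17, 18, 20, 21, 22, 24, 28, 29, 30, 33, 34]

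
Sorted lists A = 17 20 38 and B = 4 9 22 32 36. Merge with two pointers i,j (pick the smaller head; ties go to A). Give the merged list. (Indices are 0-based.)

[4, 9, 17, 20, 22, 32, 36, 38]

[i=0,j=0] A[i]=17>B[j]=4 take 4 → j++
[i=0,j=1] A[i]=17>B[j]=9 take 9 → j++
[i=0,j=2] A[i]=17<=B[j]=22 take 17 → i++
[i=1,j=2] A[i]=20<=B[j]=22 take 20 → i++
[i=2,j=2] A[i]=38>B[j]=22 take 22 → j++
[i=2,j=3] A[i]=38>B[j]=32 take 32 → j++
[i=2,j=4] A[i]=38>B[j]=36 take 36 → j++
[i=2,j=5] B done, take A[i]=38 → i++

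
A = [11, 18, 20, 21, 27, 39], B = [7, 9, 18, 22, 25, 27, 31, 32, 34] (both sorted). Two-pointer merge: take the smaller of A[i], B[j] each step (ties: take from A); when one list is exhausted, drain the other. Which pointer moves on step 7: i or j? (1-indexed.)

i=1 j=1: A[i]=11>B[j]=7 take 7, j++
i=1 j=2: A[i]=11>B[j]=9 take 9, j++
i=1 j=3: A[i]=11<=B[j]=18 take 11, i++
i=2 j=3: A[i]=18<=B[j]=18 take 18, i++
i=3 j=3: A[i]=20>B[j]=18 take 18, j++
i=3 j=4: A[i]=20<=B[j]=22 take 20, i++
i=4 j=4: A[i]=21<=B[j]=22 take 21, i++

i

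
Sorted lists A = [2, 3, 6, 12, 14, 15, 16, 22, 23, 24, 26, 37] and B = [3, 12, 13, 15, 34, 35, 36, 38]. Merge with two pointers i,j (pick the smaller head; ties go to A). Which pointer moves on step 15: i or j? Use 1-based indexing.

i

[i=1,j=1] A[i]=2<=B[j]=3 take 2 → i++
[i=2,j=1] A[i]=3<=B[j]=3 take 3 → i++
[i=3,j=1] A[i]=6>B[j]=3 take 3 → j++
[i=3,j=2] A[i]=6<=B[j]=12 take 6 → i++
[i=4,j=2] A[i]=12<=B[j]=12 take 12 → i++
[i=5,j=2] A[i]=14>B[j]=12 take 12 → j++
[i=5,j=3] A[i]=14>B[j]=13 take 13 → j++
[i=5,j=4] A[i]=14<=B[j]=15 take 14 → i++
[i=6,j=4] A[i]=15<=B[j]=15 take 15 → i++
[i=7,j=4] A[i]=16>B[j]=15 take 15 → j++
[i=7,j=5] A[i]=16<=B[j]=34 take 16 → i++
[i=8,j=5] A[i]=22<=B[j]=34 take 22 → i++
[i=9,j=5] A[i]=23<=B[j]=34 take 23 → i++
[i=10,j=5] A[i]=24<=B[j]=34 take 24 → i++
[i=11,j=5] A[i]=26<=B[j]=34 take 26 → i++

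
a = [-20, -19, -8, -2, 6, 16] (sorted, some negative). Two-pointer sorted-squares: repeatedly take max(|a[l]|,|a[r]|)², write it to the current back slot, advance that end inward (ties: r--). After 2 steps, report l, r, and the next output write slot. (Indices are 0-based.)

l=2, r=5, next write slot=3

[0,5] |-20|>|16| out[5]=400 → l++
[1,5] |-19|>|16| out[4]=361 → l++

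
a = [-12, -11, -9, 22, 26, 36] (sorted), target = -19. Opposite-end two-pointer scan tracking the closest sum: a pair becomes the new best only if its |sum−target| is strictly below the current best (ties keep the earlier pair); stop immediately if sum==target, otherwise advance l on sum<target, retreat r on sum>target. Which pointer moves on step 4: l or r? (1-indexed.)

l

l=1 r=6: -12+36=24 d=43 *, r--
l=1 r=5: -12+26=14 d=33 *, r--
l=1 r=4: -12+22=10 d=29 *, r--
l=1 r=3: -12+-9=-21 d=2 *, l++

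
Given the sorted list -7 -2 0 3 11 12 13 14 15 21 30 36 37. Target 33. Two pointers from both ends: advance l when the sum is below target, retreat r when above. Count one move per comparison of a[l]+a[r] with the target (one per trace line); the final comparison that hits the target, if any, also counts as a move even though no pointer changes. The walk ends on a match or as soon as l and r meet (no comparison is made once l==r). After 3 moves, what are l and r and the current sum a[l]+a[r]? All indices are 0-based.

[0,12] -7+37=30 <33 → l++
[1,12] -2+37=35 >33 → r--
[1,11] -2+36=34 >33 → r--

l=1, r=10, sum=28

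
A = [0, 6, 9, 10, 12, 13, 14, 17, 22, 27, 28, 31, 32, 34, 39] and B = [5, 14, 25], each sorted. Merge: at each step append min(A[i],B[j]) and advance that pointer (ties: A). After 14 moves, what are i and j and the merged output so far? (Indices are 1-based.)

i=12, j=4, merged so far=[0, 5, 6, 9, 10, 12, 13, 14, 14, 17, 22, 25, 27, 28]

[i=1,j=1] A[i]=0<=B[j]=5 take 0 → i++
[i=2,j=1] A[i]=6>B[j]=5 take 5 → j++
[i=2,j=2] A[i]=6<=B[j]=14 take 6 → i++
[i=3,j=2] A[i]=9<=B[j]=14 take 9 → i++
[i=4,j=2] A[i]=10<=B[j]=14 take 10 → i++
[i=5,j=2] A[i]=12<=B[j]=14 take 12 → i++
[i=6,j=2] A[i]=13<=B[j]=14 take 13 → i++
[i=7,j=2] A[i]=14<=B[j]=14 take 14 → i++
[i=8,j=2] A[i]=17>B[j]=14 take 14 → j++
[i=8,j=3] A[i]=17<=B[j]=25 take 17 → i++
[i=9,j=3] A[i]=22<=B[j]=25 take 22 → i++
[i=10,j=3] A[i]=27>B[j]=25 take 25 → j++
[i=10,j=4] B done, take A[i]=27 → i++
[i=11,j=4] B done, take A[i]=28 → i++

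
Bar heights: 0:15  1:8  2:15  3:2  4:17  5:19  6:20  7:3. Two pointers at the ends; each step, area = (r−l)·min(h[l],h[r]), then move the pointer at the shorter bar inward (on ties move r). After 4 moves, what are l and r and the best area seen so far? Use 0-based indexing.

l=0 r=7: min(15,3)*7=21 best=21 *, r--
l=0 r=6: min(15,20)*6=90 best=90 *, l++
l=1 r=6: min(8,20)*5=40 best=90, l++
l=2 r=6: min(15,20)*4=60 best=90, l++

l=3, r=6, best area=90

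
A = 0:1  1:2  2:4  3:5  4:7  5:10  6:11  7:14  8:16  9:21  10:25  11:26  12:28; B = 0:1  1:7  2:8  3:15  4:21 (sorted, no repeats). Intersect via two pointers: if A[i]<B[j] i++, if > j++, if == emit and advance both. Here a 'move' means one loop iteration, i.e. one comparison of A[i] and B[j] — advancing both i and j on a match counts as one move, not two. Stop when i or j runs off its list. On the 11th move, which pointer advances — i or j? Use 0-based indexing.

[i=0,j=0] 1==1 emit → i++,j++
[i=1,j=1] 2<7 → i++
[i=2,j=1] 4<7 → i++
[i=3,j=1] 5<7 → i++
[i=4,j=1] 7==7 emit → i++,j++
[i=5,j=2] 10>8 → j++
[i=5,j=3] 10<15 → i++
[i=6,j=3] 11<15 → i++
[i=7,j=3] 14<15 → i++
[i=8,j=3] 16>15 → j++
[i=8,j=4] 16<21 → i++

i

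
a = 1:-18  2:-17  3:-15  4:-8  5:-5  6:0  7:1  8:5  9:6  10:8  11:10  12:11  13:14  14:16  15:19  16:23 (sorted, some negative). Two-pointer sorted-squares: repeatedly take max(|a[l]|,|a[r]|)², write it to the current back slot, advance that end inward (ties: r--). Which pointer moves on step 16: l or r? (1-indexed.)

r

l=1 r=16: |-18|<=|23| out[16]=529, r--
l=1 r=15: |-18|<=|19| out[15]=361, r--
l=1 r=14: |-18|>|16| out[14]=324, l++
l=2 r=14: |-17|>|16| out[13]=289, l++
l=3 r=14: |-15|<=|16| out[12]=256, r--
l=3 r=13: |-15|>|14| out[11]=225, l++
l=4 r=13: |-8|<=|14| out[10]=196, r--
l=4 r=12: |-8|<=|11| out[9]=121, r--
l=4 r=11: |-8|<=|10| out[8]=100, r--
l=4 r=10: |-8|<=|8| out[7]=64, r--
l=4 r=9: |-8|>|6| out[6]=64, l++
l=5 r=9: |-5|<=|6| out[5]=36, r--
l=5 r=8: |-5|<=|5| out[4]=25, r--
l=5 r=7: |-5|>|1| out[3]=25, l++
l=6 r=7: |0|<=|1| out[2]=1, r--
l=6 r=6: |0|<=|0| out[1]=0, r--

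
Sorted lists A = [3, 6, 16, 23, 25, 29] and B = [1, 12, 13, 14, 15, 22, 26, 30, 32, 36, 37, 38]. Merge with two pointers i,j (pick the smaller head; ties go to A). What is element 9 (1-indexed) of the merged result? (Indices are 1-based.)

merged[9] = 22

[i=1,j=1] A[i]=3>B[j]=1 take 1 → j++
[i=1,j=2] A[i]=3<=B[j]=12 take 3 → i++
[i=2,j=2] A[i]=6<=B[j]=12 take 6 → i++
[i=3,j=2] A[i]=16>B[j]=12 take 12 → j++
[i=3,j=3] A[i]=16>B[j]=13 take 13 → j++
[i=3,j=4] A[i]=16>B[j]=14 take 14 → j++
[i=3,j=5] A[i]=16>B[j]=15 take 15 → j++
[i=3,j=6] A[i]=16<=B[j]=22 take 16 → i++
[i=4,j=6] A[i]=23>B[j]=22 take 22 → j++
[i=4,j=7] A[i]=23<=B[j]=26 take 23 → i++
[i=5,j=7] A[i]=25<=B[j]=26 take 25 → i++
[i=6,j=7] A[i]=29>B[j]=26 take 26 → j++
[i=6,j=8] A[i]=29<=B[j]=30 take 29 → i++
[i=7,j=8] A done, take B[j]=30 → j++
[i=7,j=9] A done, take B[j]=32 → j++
[i=7,j=10] A done, take B[j]=36 → j++
[i=7,j=11] A done, take B[j]=37 → j++
[i=7,j=12] A done, take B[j]=38 → j++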